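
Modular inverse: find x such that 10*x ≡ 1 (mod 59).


Use the extended Euclidean algorithm on (59, 10); each row r = 59*s + 10*t:
r=59, s=1, t=0
r=10, s=0, t=1
q=5: r=9, s=1, t=-5   [59*(1) + 10*(-5) = 9]
q=1: r=1, s=-1, t=6   [59*(-1) + 10*(6) = 1]
q=9: r=0, s=10, t=-59   [59*(10) + 10*(-59) = 0]
GCD = 1 with t = 6, so 10*(6) ≡ 1 (mod 59)
Inverse = 6 mod 59 = 6
Check: 10 * 6 = 60 ≡ 1 (mod 59)

10^(-1) ≡ 6 (mod 59)


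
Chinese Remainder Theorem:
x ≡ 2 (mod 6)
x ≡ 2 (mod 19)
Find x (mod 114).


M = 6*19 = 114
M1 = M/6 = 19, M2 = M/19 = 6
M1^(-1) mod 6 = 1, M2^(-1) mod 19 = 16
x = 2*19*1 + 2*6*16 = 230
230 mod 114 = 2
Check: 2 mod 6 = 2 ✓, 2 mod 19 = 2 ✓

x ≡ 2 (mod 114)


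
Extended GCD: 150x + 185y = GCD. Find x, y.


Tabular extended Euclidean (each row: r = 150*s + 185*t):
r=150, s=1, t=0
r=185, s=0, t=1
q=0: r=150, s=1, t=0   [150*(1) + 185*(0) = 150]
q=1: r=35, s=-1, t=1   [150*(-1) + 185*(1) = 35]
q=4: r=10, s=5, t=-4   [150*(5) + 185*(-4) = 10]
q=3: r=5, s=-16, t=13   [150*(-16) + 185*(13) = 5]
q=2: r=0, s=37, t=-30   [150*(37) + 185*(-30) = 0]
GCD = 5; from the row with r=5: x=-16, y=13
Check: 150*(-16) + 185*(13) = -2400 + 2405 = 5

GCD = 5, x = -16, y = 13


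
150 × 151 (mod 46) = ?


150 × 151 = 22650
22650 mod 46 = 18


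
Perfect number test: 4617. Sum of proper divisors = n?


Proper divisors of 4617: 1, 3, 9, 19, 27, 57, 81, 171, 243, 513, 1539
Sum = 1 + 3 + 9 + 19 + 27 + 57 + 81 + 171 + 243 + 513 + 1539 = 2663

No, 4617 is not perfect (2663 ≠ 4617)


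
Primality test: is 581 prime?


581 / 7 = 83 (exact division)
581 is NOT prime.

No, 581 is not prime


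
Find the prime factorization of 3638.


3638 / 2 = 1819
1819 / 17 = 107
107 / 107 = 1
3638 = 2 × 17 × 107


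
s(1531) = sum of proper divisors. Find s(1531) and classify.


Proper divisors: 1
Sum = 1 = 1
1 < 1531 → deficient

s(1531) = 1 (deficient)


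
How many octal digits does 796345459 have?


796345459 in base 8 = 5735642163
Number of digits = 10

10 digits (base 8)


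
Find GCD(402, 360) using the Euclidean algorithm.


402 = 1 * 360 + 42
360 = 8 * 42 + 24
42 = 1 * 24 + 18
24 = 1 * 18 + 6
18 = 3 * 6 + 0
GCD = 6


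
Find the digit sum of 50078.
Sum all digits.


5 + 0 + 0 + 7 + 8 = 20


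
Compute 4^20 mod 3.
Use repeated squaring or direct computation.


4^1 mod 3 = 1
4^2 mod 3 = 1
4^3 mod 3 = 1
4^4 mod 3 = 1
4^5 mod 3 = 1
4^6 mod 3 = 1
4^7 mod 3 = 1
4^8 mod 3 = 1
4^9 mod 3 = 1
4^10 mod 3 = 1
4^11 mod 3 = 1
4^12 mod 3 = 1
4^13 mod 3 = 1
4^14 mod 3 = 1
4^15 mod 3 = 1
4^16 mod 3 = 1
4^17 mod 3 = 1
4^18 mod 3 = 1
4^19 mod 3 = 1
4^20 mod 3 = 1


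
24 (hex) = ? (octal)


24 (base 16) = 36 (decimal)
36 (decimal) = 44 (base 8)


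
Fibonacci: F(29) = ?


Sequence: 1, 1, 2, 3, 5, 8, 13, 21, 34, 55, 89, 144, 233, 377, 610, 987, 1597, 2584, 4181, 6765, 10946, 17711, 28657, 46368, 75025, 121393, 196418, 317811, 514229
F(29) = 514229


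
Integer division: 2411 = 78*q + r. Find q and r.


2411 = 78 * 30 + 71
Check: 2340 + 71 = 2411

q = 30, r = 71


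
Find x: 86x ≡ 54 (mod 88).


GCD(86, 88) = 2 divides 54
Divide: 43x ≡ 27 (mod 44)
x ≡ 17 (mod 44)


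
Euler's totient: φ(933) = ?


933 = 3 × 311
Prime factors: 3, 311
φ(933) = 933 × (1-1/3) × (1-1/311)
= 933 × 2/3 × 310/311 = 620

φ(933) = 620


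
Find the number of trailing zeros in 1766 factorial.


floor(1766/5) = 353
floor(1766/25) = 70
floor(1766/125) = 14
floor(1766/625) = 2
Total = 439

439 trailing zeros


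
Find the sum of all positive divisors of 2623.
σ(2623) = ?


Divisors of 2623: 1, 43, 61, 2623
Sum = 1 + 43 + 61 + 2623 = 2728

σ(2623) = 2728


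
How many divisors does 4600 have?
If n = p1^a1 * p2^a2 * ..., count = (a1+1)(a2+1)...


4600 = 2^3 × 5^2 × 23^1
d(4600) = (3+1) × (2+1) × (1+1) = 24

24 divisors


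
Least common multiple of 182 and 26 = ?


GCD(182, 26) = 26
LCM = 182*26/26 = 4732/26 = 182

LCM = 182


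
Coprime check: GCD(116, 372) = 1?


Euclidean algorithm:
372 = 3 * 116 + 24
116 = 4 * 24 + 20
24 = 1 * 20 + 4
20 = 5 * 4 + 0
GCD(116, 372) = 4

No, not coprime (GCD = 4)


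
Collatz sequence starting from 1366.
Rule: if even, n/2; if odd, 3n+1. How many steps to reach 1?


1366 → 683 → 2050 → 1025 → 3076 → 1538 → 769 → 2308 → 1154 → 577 → 1732 → 866 → 433 → 1300 → 650 → 325 → 976 → 488 → 244 → 122 → 61 → 184 → 92 → 46 → 23 → 70 → 35 → 106 → 53 → 160 → 80 → 40 → 20 → 10 → 5 → 16 → 8 → 4 → 2 → 1
Total steps = 39

39 steps


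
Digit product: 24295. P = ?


2 × 4 × 2 × 9 × 5 = 720


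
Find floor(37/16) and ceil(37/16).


37/16 = 2.3125
floor = 2
ceil = 3

floor = 2, ceil = 3


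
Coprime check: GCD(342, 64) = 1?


Euclidean algorithm:
342 = 5 * 64 + 22
64 = 2 * 22 + 20
22 = 1 * 20 + 2
20 = 10 * 2 + 0
GCD(342, 64) = 2

No, not coprime (GCD = 2)


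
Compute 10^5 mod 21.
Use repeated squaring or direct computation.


10^1 mod 21 = 10
10^2 mod 21 = 16
10^3 mod 21 = 13
10^4 mod 21 = 4
10^5 mod 21 = 19


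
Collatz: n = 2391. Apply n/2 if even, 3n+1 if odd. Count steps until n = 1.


2391 → 7174 → 3587 → 10762 → 5381 → 16144 → 8072 → 4036 → 2018 → 1009 → 3028 → 1514 → 757 → 2272 → 1136 → 568 → 284 → 142 → 71 → 214 → 107 → 322 → 161 → 484 → 242 → 121 → 364 → 182 → 91 → 274 → 137 → 412 → 206 → 103 → 310 → 155 → 466 → 233 → 700 → 350 → 175 → 526 → 263 → 790 → 395 → 1186 → 593 → 1780 → 890 → 445 → 1336 → 668 → 334 → 167 → 502 → 251 → 754 → 377 → 1132 → 566 → 283 → 850 → 425 → 1276 → 638 → 319 → 958 → 479 → 1438 → 719 → 2158 → 1079 → 3238 → 1619 → 4858 → 2429 → 7288 → 3644 → 1822 → 911 → 2734 → 1367 → 4102 → 2051 → 6154 → 3077 → 9232 → 4616 → 2308 → 1154 → 577 → 1732 → 866 → 433 → 1300 → 650 → 325 → 976 → 488 → 244 → 122 → 61 → 184 → 92 → 46 → 23 → 70 → 35 → 106 → 53 → 160 → 80 → 40 → 20 → 10 → 5 → 16 → 8 → 4 → 2 → 1
Total steps = 120

120 steps


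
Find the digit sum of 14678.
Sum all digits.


1 + 4 + 6 + 7 + 8 = 26


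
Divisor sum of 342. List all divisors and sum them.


Divisors of 342: 1, 2, 3, 6, 9, 18, 19, 38, 57, 114, 171, 342
Sum = 1 + 2 + 3 + 6 + 9 + 18 + 19 + 38 + 57 + 114 + 171 + 342 = 780

σ(342) = 780


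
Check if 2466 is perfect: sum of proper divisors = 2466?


Proper divisors of 2466: 1, 2, 3, 6, 9, 18, 137, 274, 411, 822, 1233
Sum = 1 + 2 + 3 + 6 + 9 + 18 + 137 + 274 + 411 + 822 + 1233 = 2916

No, 2466 is not perfect (2916 ≠ 2466)


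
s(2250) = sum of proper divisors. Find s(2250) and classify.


Proper divisors: 1, 2, 3, 5, 6, 9, 10, 15, 18, 25, 30, 45, 50, 75, 90, 125, 150, 225, 250, 375, 450, 750, 1125
Sum = 1 + 2 + 3 + 5 + 6 + 9 + 10 + 15 + 18 + 25 + 30 + 45 + 50 + 75 + 90 + 125 + 150 + 225 + 250 + 375 + 450 + 750 + 1125 = 3834
3834 > 2250 → abundant

s(2250) = 3834 (abundant)


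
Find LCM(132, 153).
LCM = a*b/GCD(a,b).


GCD(132, 153) = 3
LCM = 132*153/3 = 20196/3 = 6732

LCM = 6732


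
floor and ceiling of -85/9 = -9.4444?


-85/9 = -9.4444
floor = -10
ceil = -9

floor = -10, ceil = -9


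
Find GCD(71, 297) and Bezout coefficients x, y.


Tabular extended Euclidean (each row: r = 71*s + 297*t):
r=71, s=1, t=0
r=297, s=0, t=1
q=0: r=71, s=1, t=0   [71*(1) + 297*(0) = 71]
q=4: r=13, s=-4, t=1   [71*(-4) + 297*(1) = 13]
q=5: r=6, s=21, t=-5   [71*(21) + 297*(-5) = 6]
q=2: r=1, s=-46, t=11   [71*(-46) + 297*(11) = 1]
q=6: r=0, s=297, t=-71   [71*(297) + 297*(-71) = 0]
GCD = 1; from the row with r=1: x=-46, y=11
Check: 71*(-46) + 297*(11) = -3266 + 3267 = 1

GCD = 1, x = -46, y = 11


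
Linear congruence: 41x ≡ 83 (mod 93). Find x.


GCD(41, 93) = 1, unique solution
a^(-1) mod 93 = 59
x = 59 * 83 mod 93 = 61

x ≡ 61 (mod 93)


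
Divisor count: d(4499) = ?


4499 = 11^1 × 409^1
d(4499) = (1+1) × (1+1) = 4

4 divisors


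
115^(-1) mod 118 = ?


Use the extended Euclidean algorithm on (118, 115); each row r = 118*s + 115*t:
r=118, s=1, t=0
r=115, s=0, t=1
q=1: r=3, s=1, t=-1   [118*(1) + 115*(-1) = 3]
q=38: r=1, s=-38, t=39   [118*(-38) + 115*(39) = 1]
q=3: r=0, s=115, t=-118   [118*(115) + 115*(-118) = 0]
GCD = 1 with t = 39, so 115*(39) ≡ 1 (mod 118)
Inverse = 39 mod 118 = 39
Check: 115 * 39 = 4485 ≡ 1 (mod 118)

115^(-1) ≡ 39 (mod 118)


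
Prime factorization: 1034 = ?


1034 / 2 = 517
517 / 11 = 47
47 / 47 = 1
1034 = 2 × 11 × 47


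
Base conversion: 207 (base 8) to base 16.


207 (base 8) = 135 (decimal)
135 (decimal) = 87 (base 16)


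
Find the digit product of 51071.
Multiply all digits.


5 × 1 × 0 × 7 × 1 = 0


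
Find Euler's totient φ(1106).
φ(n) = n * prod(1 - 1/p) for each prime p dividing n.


1106 = 2 × 7 × 79
Prime factors: 2, 7, 79
φ(1106) = 1106 × (1-1/2) × (1-1/7) × (1-1/79)
= 1106 × 1/2 × 6/7 × 78/79 = 468

φ(1106) = 468


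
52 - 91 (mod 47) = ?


52 - 91 = -39
-39 mod 47 = 8


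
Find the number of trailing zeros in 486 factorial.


floor(486/5) = 97
floor(486/25) = 19
floor(486/125) = 3
Total = 119

119 trailing zeros


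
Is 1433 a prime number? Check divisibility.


Check divisors up to sqrt(1433) = 37.8550
No divisors found.
1433 is prime.

Yes, 1433 is prime


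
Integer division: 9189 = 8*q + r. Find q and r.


9189 = 8 * 1148 + 5
Check: 9184 + 5 = 9189

q = 1148, r = 5


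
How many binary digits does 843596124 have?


843596124 in base 2 = 110010010010000100000101011100
Number of digits = 30

30 digits (base 2)


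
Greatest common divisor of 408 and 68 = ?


408 = 6 * 68 + 0
GCD = 68


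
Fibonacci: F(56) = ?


Sequence: 1, 1, 2, 3, 5, 8, 13, 21, 34, 55, 89, 144, 233, 377, 610, 987, 1597, 2584, 4181, 6765, 10946, 17711, 28657, 46368, 75025, 121393, 196418, 317811, 514229, 832040, 1346269, 2178309, 3524578, 5702887, 9227465, 14930352, 24157817, 39088169, 63245986, 102334155, 165580141, 267914296, 433494437, 701408733, 1134903170, 1836311903, 2971215073, 4807526976, 7778742049, 12586269025, 20365011074, 32951280099, 53316291173, 86267571272, 139583862445, 225851433717
F(56) = 225851433717


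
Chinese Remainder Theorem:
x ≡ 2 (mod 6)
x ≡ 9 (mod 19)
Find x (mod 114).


M = 6*19 = 114
M1 = M/6 = 19, M2 = M/19 = 6
M1^(-1) mod 6 = 1, M2^(-1) mod 19 = 16
x = 2*19*1 + 9*6*16 = 902
902 mod 114 = 104
Check: 104 mod 6 = 2 ✓, 104 mod 19 = 9 ✓

x ≡ 104 (mod 114)


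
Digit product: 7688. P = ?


7 × 6 × 8 × 8 = 2688


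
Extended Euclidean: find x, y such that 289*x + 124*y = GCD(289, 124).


Tabular extended Euclidean (each row: r = 289*s + 124*t):
r=289, s=1, t=0
r=124, s=0, t=1
q=2: r=41, s=1, t=-2   [289*(1) + 124*(-2) = 41]
q=3: r=1, s=-3, t=7   [289*(-3) + 124*(7) = 1]
q=41: r=0, s=124, t=-289   [289*(124) + 124*(-289) = 0]
GCD = 1; from the row with r=1: x=-3, y=7
Check: 289*(-3) + 124*(7) = -867 + 868 = 1

GCD = 1, x = -3, y = 7


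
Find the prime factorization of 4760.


4760 / 2 = 2380
2380 / 2 = 1190
1190 / 2 = 595
595 / 5 = 119
119 / 7 = 17
17 / 17 = 1
4760 = 2^3 × 5 × 7 × 17


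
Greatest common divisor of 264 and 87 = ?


264 = 3 * 87 + 3
87 = 29 * 3 + 0
GCD = 3


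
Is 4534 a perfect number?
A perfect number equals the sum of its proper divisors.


Proper divisors of 4534: 1, 2, 2267
Sum = 1 + 2 + 2267 = 2270

No, 4534 is not perfect (2270 ≠ 4534)


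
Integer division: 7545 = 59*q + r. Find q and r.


7545 = 59 * 127 + 52
Check: 7493 + 52 = 7545

q = 127, r = 52


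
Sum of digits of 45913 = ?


4 + 5 + 9 + 1 + 3 = 22


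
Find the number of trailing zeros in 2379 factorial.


floor(2379/5) = 475
floor(2379/25) = 95
floor(2379/125) = 19
floor(2379/625) = 3
Total = 592

592 trailing zeros


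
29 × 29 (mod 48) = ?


29 × 29 = 841
841 mod 48 = 25


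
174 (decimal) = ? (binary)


174 (base 10) = 174 (decimal)
174 (decimal) = 10101110 (base 2)


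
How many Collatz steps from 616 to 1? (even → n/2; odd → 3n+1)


616 → 308 → 154 → 77 → 232 → 116 → 58 → 29 → 88 → 44 → 22 → 11 → 34 → 17 → 52 → 26 → 13 → 40 → 20 → 10 → 5 → 16 → 8 → 4 → 2 → 1
Total steps = 25

25 steps


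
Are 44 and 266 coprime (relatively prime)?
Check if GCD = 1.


Euclidean algorithm:
266 = 6 * 44 + 2
44 = 22 * 2 + 0
GCD(44, 266) = 2

No, not coprime (GCD = 2)


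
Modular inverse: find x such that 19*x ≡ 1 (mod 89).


Use the extended Euclidean algorithm on (89, 19); each row r = 89*s + 19*t:
r=89, s=1, t=0
r=19, s=0, t=1
q=4: r=13, s=1, t=-4   [89*(1) + 19*(-4) = 13]
q=1: r=6, s=-1, t=5   [89*(-1) + 19*(5) = 6]
q=2: r=1, s=3, t=-14   [89*(3) + 19*(-14) = 1]
q=6: r=0, s=-19, t=89   [89*(-19) + 19*(89) = 0]
GCD = 1 with t = -14, so 19*(-14) ≡ 1 (mod 89)
Inverse = -14 mod 89 = 75
Check: 19 * 75 = 1425 ≡ 1 (mod 89)

19^(-1) ≡ 75 (mod 89)


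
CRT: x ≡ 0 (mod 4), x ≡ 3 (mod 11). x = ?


M = 4*11 = 44
M1 = M/4 = 11, M2 = M/11 = 4
M1^(-1) mod 4 = 3, M2^(-1) mod 11 = 3
x = 0*11*3 + 3*4*3 = 36
36 mod 44 = 36
Check: 36 mod 4 = 0 ✓, 36 mod 11 = 3 ✓

x ≡ 36 (mod 44)


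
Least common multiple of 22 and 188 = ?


GCD(22, 188) = 2
LCM = 22*188/2 = 4136/2 = 2068

LCM = 2068


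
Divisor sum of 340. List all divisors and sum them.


Divisors of 340: 1, 2, 4, 5, 10, 17, 20, 34, 68, 85, 170, 340
Sum = 1 + 2 + 4 + 5 + 10 + 17 + 20 + 34 + 68 + 85 + 170 + 340 = 756

σ(340) = 756


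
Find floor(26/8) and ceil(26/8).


26/8 = 3.2500
floor = 3
ceil = 4

floor = 3, ceil = 4


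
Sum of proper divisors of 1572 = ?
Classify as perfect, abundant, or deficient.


Proper divisors: 1, 2, 3, 4, 6, 12, 131, 262, 393, 524, 786
Sum = 1 + 2 + 3 + 4 + 6 + 12 + 131 + 262 + 393 + 524 + 786 = 2124
2124 > 1572 → abundant

s(1572) = 2124 (abundant)


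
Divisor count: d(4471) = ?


4471 = 17^1 × 263^1
d(4471) = (1+1) × (1+1) = 4

4 divisors


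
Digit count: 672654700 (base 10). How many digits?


672654700 has 9 digits in base 10
floor(log10(672654700)) + 1 = floor(8.8278) + 1 = 9

9 digits (base 10)


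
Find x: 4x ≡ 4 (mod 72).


GCD(4, 72) = 4 divides 4
Divide: 1x ≡ 1 (mod 18)
x ≡ 1 (mod 18)


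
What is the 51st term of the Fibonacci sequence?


Sequence: 1, 1, 2, 3, 5, 8, 13, 21, 34, 55, 89, 144, 233, 377, 610, 987, 1597, 2584, 4181, 6765, 10946, 17711, 28657, 46368, 75025, 121393, 196418, 317811, 514229, 832040, 1346269, 2178309, 3524578, 5702887, 9227465, 14930352, 24157817, 39088169, 63245986, 102334155, 165580141, 267914296, 433494437, 701408733, 1134903170, 1836311903, 2971215073, 4807526976, 7778742049, 12586269025, 20365011074
F(51) = 20365011074


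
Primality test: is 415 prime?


415 / 5 = 83 (exact division)
415 is NOT prime.

No, 415 is not prime


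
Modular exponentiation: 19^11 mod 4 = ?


19^1 mod 4 = 3
19^2 mod 4 = 1
19^3 mod 4 = 3
19^4 mod 4 = 1
19^5 mod 4 = 3
19^6 mod 4 = 1
19^7 mod 4 = 3
19^8 mod 4 = 1
19^9 mod 4 = 3
19^10 mod 4 = 1
19^11 mod 4 = 3


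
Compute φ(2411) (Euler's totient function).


2411 = 2411
Prime factors: 2411
φ(2411) = 2411 × (1-1/2411)
= 2411 × 2410/2411 = 2410

φ(2411) = 2410


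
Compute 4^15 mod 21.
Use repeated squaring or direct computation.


4^1 mod 21 = 4
4^2 mod 21 = 16
4^3 mod 21 = 1
4^4 mod 21 = 4
4^5 mod 21 = 16
4^6 mod 21 = 1
4^7 mod 21 = 4
4^8 mod 21 = 16
4^9 mod 21 = 1
4^10 mod 21 = 4
4^11 mod 21 = 16
4^12 mod 21 = 1
4^13 mod 21 = 4
4^14 mod 21 = 16
4^15 mod 21 = 1


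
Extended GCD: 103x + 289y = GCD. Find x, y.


Tabular extended Euclidean (each row: r = 103*s + 289*t):
r=103, s=1, t=0
r=289, s=0, t=1
q=0: r=103, s=1, t=0   [103*(1) + 289*(0) = 103]
q=2: r=83, s=-2, t=1   [103*(-2) + 289*(1) = 83]
q=1: r=20, s=3, t=-1   [103*(3) + 289*(-1) = 20]
q=4: r=3, s=-14, t=5   [103*(-14) + 289*(5) = 3]
q=6: r=2, s=87, t=-31   [103*(87) + 289*(-31) = 2]
q=1: r=1, s=-101, t=36   [103*(-101) + 289*(36) = 1]
q=2: r=0, s=289, t=-103   [103*(289) + 289*(-103) = 0]
GCD = 1; from the row with r=1: x=-101, y=36
Check: 103*(-101) + 289*(36) = -10403 + 10404 = 1

GCD = 1, x = -101, y = 36


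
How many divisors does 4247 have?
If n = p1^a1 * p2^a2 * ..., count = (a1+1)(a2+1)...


4247 = 31^1 × 137^1
d(4247) = (1+1) × (1+1) = 4

4 divisors


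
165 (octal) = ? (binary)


165 (base 8) = 117 (decimal)
117 (decimal) = 1110101 (base 2)


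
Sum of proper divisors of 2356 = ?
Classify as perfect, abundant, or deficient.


Proper divisors: 1, 2, 4, 19, 31, 38, 62, 76, 124, 589, 1178
Sum = 1 + 2 + 4 + 19 + 31 + 38 + 62 + 76 + 124 + 589 + 1178 = 2124
2124 < 2356 → deficient

s(2356) = 2124 (deficient)


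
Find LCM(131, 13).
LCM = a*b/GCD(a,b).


GCD(131, 13) = 1
LCM = 131*13/1 = 1703/1 = 1703

LCM = 1703


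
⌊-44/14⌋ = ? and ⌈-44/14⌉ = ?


-44/14 = -3.1429
floor = -4
ceil = -3

floor = -4, ceil = -3


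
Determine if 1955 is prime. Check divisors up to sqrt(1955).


1955 / 5 = 391 (exact division)
1955 is NOT prime.

No, 1955 is not prime


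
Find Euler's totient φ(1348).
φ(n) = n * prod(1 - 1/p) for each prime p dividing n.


1348 = 2^2 × 337
Prime factors: 2, 337
φ(1348) = 1348 × (1-1/2) × (1-1/337)
= 1348 × 1/2 × 336/337 = 672

φ(1348) = 672


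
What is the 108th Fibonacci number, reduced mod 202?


F(k) mod 202 for k=1..108:
1, 1, 2, 3, 5, 8, 13, 21, 34, 55, 89, 144, 31, 175, 4, 179, 183, 160, 141, 99, 38, 137, 175, 110, 83, 193, 74, 65, 139, 2, 141, 143, 82, 23, 105, 128, 31, 159, 190, 147, 135, 80, 13, 93, 106, 199, 103, 100, 1, 101, 102, 1, 103, 104, 5, 109, 114, 21, 135, 156, 89, 43, 132, 175, 105, 78, 183, 59, 40, 99, 139, 36, 175, 9, 184, 193, 175, 166, 139, 103, 40, 143, 183, 124, 105, 27, 132, 159, 89, 46, 135, 181, 114, 93, 5, 98, 103, 201, 102, 101, 1, 102, 103, 3, 106, 109, 13, 122
F(108) mod 202 = 122


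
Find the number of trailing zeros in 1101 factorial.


floor(1101/5) = 220
floor(1101/25) = 44
floor(1101/125) = 8
floor(1101/625) = 1
Total = 273

273 trailing zeros


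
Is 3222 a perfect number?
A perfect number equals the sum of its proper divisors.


Proper divisors of 3222: 1, 2, 3, 6, 9, 18, 179, 358, 537, 1074, 1611
Sum = 1 + 2 + 3 + 6 + 9 + 18 + 179 + 358 + 537 + 1074 + 1611 = 3798

No, 3222 is not perfect (3798 ≠ 3222)


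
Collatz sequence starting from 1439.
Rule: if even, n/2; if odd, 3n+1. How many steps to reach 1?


1439 → 4318 → 2159 → 6478 → 3239 → 9718 → 4859 → 14578 → 7289 → 21868 → 10934 → 5467 → 16402 → 8201 → 24604 → 12302 → 6151 → 18454 → 9227 → 27682 → 13841 → 41524 → 20762 → 10381 → 31144 → 15572 → 7786 → 3893 → 11680 → 5840 → 2920 → 1460 → 730 → 365 → 1096 → 548 → 274 → 137 → 412 → 206 → 103 → 310 → 155 → 466 → 233 → 700 → 350 → 175 → 526 → 263 → 790 → 395 → 1186 → 593 → 1780 → 890 → 445 → 1336 → 668 → 334 → 167 → 502 → 251 → 754 → 377 → 1132 → 566 → 283 → 850 → 425 → 1276 → 638 → 319 → 958 → 479 → 1438 → 719 → 2158 → 1079 → 3238 → 1619 → 4858 → 2429 → 7288 → 3644 → 1822 → 911 → 2734 → 1367 → 4102 → 2051 → 6154 → 3077 → 9232 → 4616 → 2308 → 1154 → 577 → 1732 → 866 → 433 → 1300 → 650 → 325 → 976 → 488 → 244 → 122 → 61 → 184 → 92 → 46 → 23 → 70 → 35 → 106 → 53 → 160 → 80 → 40 → 20 → 10 → 5 → 16 → 8 → 4 → 2 → 1
Total steps = 127

127 steps


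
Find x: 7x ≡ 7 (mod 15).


GCD(7, 15) = 1, unique solution
a^(-1) mod 15 = 13
x = 13 * 7 mod 15 = 1

x ≡ 1 (mod 15)


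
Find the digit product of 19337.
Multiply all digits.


1 × 9 × 3 × 3 × 7 = 567


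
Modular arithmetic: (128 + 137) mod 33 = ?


128 + 137 = 265
265 mod 33 = 1


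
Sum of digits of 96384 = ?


9 + 6 + 3 + 8 + 4 = 30


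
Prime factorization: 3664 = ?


3664 / 2 = 1832
1832 / 2 = 916
916 / 2 = 458
458 / 2 = 229
229 / 229 = 1
3664 = 2^4 × 229


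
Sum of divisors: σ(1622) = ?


Divisors of 1622: 1, 2, 811, 1622
Sum = 1 + 2 + 811 + 1622 = 2436

σ(1622) = 2436


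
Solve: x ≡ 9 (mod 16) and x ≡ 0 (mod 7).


M = 16*7 = 112
M1 = M/16 = 7, M2 = M/7 = 16
M1^(-1) mod 16 = 7, M2^(-1) mod 7 = 4
x = 9*7*7 + 0*16*4 = 441
441 mod 112 = 105
Check: 105 mod 16 = 9 ✓, 105 mod 7 = 0 ✓

x ≡ 105 (mod 112)


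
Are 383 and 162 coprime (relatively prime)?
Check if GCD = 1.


Euclidean algorithm:
383 = 2 * 162 + 59
162 = 2 * 59 + 44
59 = 1 * 44 + 15
44 = 2 * 15 + 14
15 = 1 * 14 + 1
14 = 14 * 1 + 0
GCD(383, 162) = 1

Yes, coprime (GCD = 1)


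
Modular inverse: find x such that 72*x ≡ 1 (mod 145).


Use the extended Euclidean algorithm on (145, 72); each row r = 145*s + 72*t:
r=145, s=1, t=0
r=72, s=0, t=1
q=2: r=1, s=1, t=-2   [145*(1) + 72*(-2) = 1]
q=72: r=0, s=-72, t=145   [145*(-72) + 72*(145) = 0]
GCD = 1 with t = -2, so 72*(-2) ≡ 1 (mod 145)
Inverse = -2 mod 145 = 143
Check: 72 * 143 = 10296 ≡ 1 (mod 145)

72^(-1) ≡ 143 (mod 145)


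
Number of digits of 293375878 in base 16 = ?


293375878 in base 16 = 117C8F86
Number of digits = 8

8 digits (base 16)


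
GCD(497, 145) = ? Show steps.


497 = 3 * 145 + 62
145 = 2 * 62 + 21
62 = 2 * 21 + 20
21 = 1 * 20 + 1
20 = 20 * 1 + 0
GCD = 1


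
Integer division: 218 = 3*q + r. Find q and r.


218 = 3 * 72 + 2
Check: 216 + 2 = 218

q = 72, r = 2


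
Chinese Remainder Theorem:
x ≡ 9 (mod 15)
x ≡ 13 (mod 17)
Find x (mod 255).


M = 15*17 = 255
M1 = M/15 = 17, M2 = M/17 = 15
M1^(-1) mod 15 = 8, M2^(-1) mod 17 = 8
x = 9*17*8 + 13*15*8 = 2784
2784 mod 255 = 234
Check: 234 mod 15 = 9 ✓, 234 mod 17 = 13 ✓

x ≡ 234 (mod 255)


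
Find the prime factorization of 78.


78 / 2 = 39
39 / 3 = 13
13 / 13 = 1
78 = 2 × 3 × 13


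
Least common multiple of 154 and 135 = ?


GCD(154, 135) = 1
LCM = 154*135/1 = 20790/1 = 20790

LCM = 20790


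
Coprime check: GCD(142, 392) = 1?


Euclidean algorithm:
392 = 2 * 142 + 108
142 = 1 * 108 + 34
108 = 3 * 34 + 6
34 = 5 * 6 + 4
6 = 1 * 4 + 2
4 = 2 * 2 + 0
GCD(142, 392) = 2

No, not coprime (GCD = 2)


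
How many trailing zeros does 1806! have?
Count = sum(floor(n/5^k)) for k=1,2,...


floor(1806/5) = 361
floor(1806/25) = 72
floor(1806/125) = 14
floor(1806/625) = 2
Total = 449

449 trailing zeros


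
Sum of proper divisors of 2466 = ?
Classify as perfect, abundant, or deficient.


Proper divisors: 1, 2, 3, 6, 9, 18, 137, 274, 411, 822, 1233
Sum = 1 + 2 + 3 + 6 + 9 + 18 + 137 + 274 + 411 + 822 + 1233 = 2916
2916 > 2466 → abundant

s(2466) = 2916 (abundant)


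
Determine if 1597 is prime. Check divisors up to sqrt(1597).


Check divisors up to sqrt(1597) = 39.9625
No divisors found.
1597 is prime.

Yes, 1597 is prime


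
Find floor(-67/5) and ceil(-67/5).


-67/5 = -13.4000
floor = -14
ceil = -13

floor = -14, ceil = -13


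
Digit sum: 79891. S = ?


7 + 9 + 8 + 9 + 1 = 34


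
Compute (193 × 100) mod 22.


193 × 100 = 19300
19300 mod 22 = 6


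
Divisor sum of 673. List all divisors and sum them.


Divisors of 673: 1, 673
Sum = 1 + 673 = 674

σ(673) = 674


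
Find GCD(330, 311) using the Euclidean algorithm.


330 = 1 * 311 + 19
311 = 16 * 19 + 7
19 = 2 * 7 + 5
7 = 1 * 5 + 2
5 = 2 * 2 + 1
2 = 2 * 1 + 0
GCD = 1


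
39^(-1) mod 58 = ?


Use the extended Euclidean algorithm on (58, 39); each row r = 58*s + 39*t:
r=58, s=1, t=0
r=39, s=0, t=1
q=1: r=19, s=1, t=-1   [58*(1) + 39*(-1) = 19]
q=2: r=1, s=-2, t=3   [58*(-2) + 39*(3) = 1]
q=19: r=0, s=39, t=-58   [58*(39) + 39*(-58) = 0]
GCD = 1 with t = 3, so 39*(3) ≡ 1 (mod 58)
Inverse = 3 mod 58 = 3
Check: 39 * 3 = 117 ≡ 1 (mod 58)

39^(-1) ≡ 3 (mod 58)


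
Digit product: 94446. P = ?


9 × 4 × 4 × 4 × 6 = 3456


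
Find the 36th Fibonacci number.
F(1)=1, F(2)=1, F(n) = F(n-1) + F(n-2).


Sequence: 1, 1, 2, 3, 5, 8, 13, 21, 34, 55, 89, 144, 233, 377, 610, 987, 1597, 2584, 4181, 6765, 10946, 17711, 28657, 46368, 75025, 121393, 196418, 317811, 514229, 832040, 1346269, 2178309, 3524578, 5702887, 9227465, 14930352
F(36) = 14930352


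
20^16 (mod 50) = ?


20^1 mod 50 = 20
20^2 mod 50 = 0
20^3 mod 50 = 0
20^4 mod 50 = 0
20^5 mod 50 = 0
20^6 mod 50 = 0
20^7 mod 50 = 0
20^8 mod 50 = 0
20^9 mod 50 = 0
20^10 mod 50 = 0
20^11 mod 50 = 0
20^12 mod 50 = 0
20^13 mod 50 = 0
20^14 mod 50 = 0
20^15 mod 50 = 0
20^16 mod 50 = 0


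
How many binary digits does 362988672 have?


362988672 in base 2 = 10101101000101100010010000000
Number of digits = 29

29 digits (base 2)


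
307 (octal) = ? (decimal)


307 (base 8) = 199 (decimal)
199 (decimal) = 199 (base 10)


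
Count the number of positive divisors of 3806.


3806 = 2^1 × 11^1 × 173^1
d(3806) = (1+1) × (1+1) × (1+1) = 8

8 divisors


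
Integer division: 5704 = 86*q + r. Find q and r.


5704 = 86 * 66 + 28
Check: 5676 + 28 = 5704

q = 66, r = 28


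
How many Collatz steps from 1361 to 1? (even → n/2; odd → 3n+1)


1361 → 4084 → 2042 → 1021 → 3064 → 1532 → 766 → 383 → 1150 → 575 → 1726 → 863 → 2590 → 1295 → 3886 → 1943 → 5830 → 2915 → 8746 → 4373 → 13120 → 6560 → 3280 → 1640 → 820 → 410 → 205 → 616 → 308 → 154 → 77 → 232 → 116 → 58 → 29 → 88 → 44 → 22 → 11 → 34 → 17 → 52 → 26 → 13 → 40 → 20 → 10 → 5 → 16 → 8 → 4 → 2 → 1
Total steps = 52

52 steps


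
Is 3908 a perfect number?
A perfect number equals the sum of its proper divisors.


Proper divisors of 3908: 1, 2, 4, 977, 1954
Sum = 1 + 2 + 4 + 977 + 1954 = 2938

No, 3908 is not perfect (2938 ≠ 3908)


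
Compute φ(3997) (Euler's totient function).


3997 = 7 × 571
Prime factors: 7, 571
φ(3997) = 3997 × (1-1/7) × (1-1/571)
= 3997 × 6/7 × 570/571 = 3420

φ(3997) = 3420


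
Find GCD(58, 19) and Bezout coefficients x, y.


Tabular extended Euclidean (each row: r = 58*s + 19*t):
r=58, s=1, t=0
r=19, s=0, t=1
q=3: r=1, s=1, t=-3   [58*(1) + 19*(-3) = 1]
q=19: r=0, s=-19, t=58   [58*(-19) + 19*(58) = 0]
GCD = 1; from the row with r=1: x=1, y=-3
Check: 58*(1) + 19*(-3) = 58 - 57 = 1

GCD = 1, x = 1, y = -3


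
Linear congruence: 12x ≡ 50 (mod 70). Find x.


GCD(12, 70) = 2 divides 50
Divide: 6x ≡ 25 (mod 35)
x ≡ 10 (mod 35)


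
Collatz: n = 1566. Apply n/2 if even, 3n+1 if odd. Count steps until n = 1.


1566 → 783 → 2350 → 1175 → 3526 → 1763 → 5290 → 2645 → 7936 → 3968 → 1984 → 992 → 496 → 248 → 124 → 62 → 31 → 94 → 47 → 142 → 71 → 214 → 107 → 322 → 161 → 484 → 242 → 121 → 364 → 182 → 91 → 274 → 137 → 412 → 206 → 103 → 310 → 155 → 466 → 233 → 700 → 350 → 175 → 526 → 263 → 790 → 395 → 1186 → 593 → 1780 → 890 → 445 → 1336 → 668 → 334 → 167 → 502 → 251 → 754 → 377 → 1132 → 566 → 283 → 850 → 425 → 1276 → 638 → 319 → 958 → 479 → 1438 → 719 → 2158 → 1079 → 3238 → 1619 → 4858 → 2429 → 7288 → 3644 → 1822 → 911 → 2734 → 1367 → 4102 → 2051 → 6154 → 3077 → 9232 → 4616 → 2308 → 1154 → 577 → 1732 → 866 → 433 → 1300 → 650 → 325 → 976 → 488 → 244 → 122 → 61 → 184 → 92 → 46 → 23 → 70 → 35 → 106 → 53 → 160 → 80 → 40 → 20 → 10 → 5 → 16 → 8 → 4 → 2 → 1
Total steps = 122

122 steps


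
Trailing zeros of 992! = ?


floor(992/5) = 198
floor(992/25) = 39
floor(992/125) = 7
floor(992/625) = 1
Total = 245

245 trailing zeros


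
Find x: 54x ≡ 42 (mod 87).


GCD(54, 87) = 3 divides 42
Divide: 18x ≡ 14 (mod 29)
x ≡ 4 (mod 29)


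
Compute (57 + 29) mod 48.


57 + 29 = 86
86 mod 48 = 38


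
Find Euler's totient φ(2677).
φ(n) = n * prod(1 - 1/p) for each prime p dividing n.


2677 = 2677
Prime factors: 2677
φ(2677) = 2677 × (1-1/2677)
= 2677 × 2676/2677 = 2676

φ(2677) = 2676


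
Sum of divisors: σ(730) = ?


Divisors of 730: 1, 2, 5, 10, 73, 146, 365, 730
Sum = 1 + 2 + 5 + 10 + 73 + 146 + 365 + 730 = 1332

σ(730) = 1332


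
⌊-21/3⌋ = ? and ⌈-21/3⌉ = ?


-21/3 = -7.0000
floor = -7
ceil = -7

floor = -7, ceil = -7


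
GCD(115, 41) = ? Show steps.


115 = 2 * 41 + 33
41 = 1 * 33 + 8
33 = 4 * 8 + 1
8 = 8 * 1 + 0
GCD = 1


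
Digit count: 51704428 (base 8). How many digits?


51704428 in base 8 = 305171154
Number of digits = 9

9 digits (base 8)


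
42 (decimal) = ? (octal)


42 (base 10) = 42 (decimal)
42 (decimal) = 52 (base 8)


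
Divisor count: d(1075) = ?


1075 = 5^2 × 43^1
d(1075) = (2+1) × (1+1) = 6

6 divisors


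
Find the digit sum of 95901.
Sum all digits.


9 + 5 + 9 + 0 + 1 = 24


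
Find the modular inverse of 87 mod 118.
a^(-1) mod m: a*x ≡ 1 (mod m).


Use the extended Euclidean algorithm on (118, 87); each row r = 118*s + 87*t:
r=118, s=1, t=0
r=87, s=0, t=1
q=1: r=31, s=1, t=-1   [118*(1) + 87*(-1) = 31]
q=2: r=25, s=-2, t=3   [118*(-2) + 87*(3) = 25]
q=1: r=6, s=3, t=-4   [118*(3) + 87*(-4) = 6]
q=4: r=1, s=-14, t=19   [118*(-14) + 87*(19) = 1]
q=6: r=0, s=87, t=-118   [118*(87) + 87*(-118) = 0]
GCD = 1 with t = 19, so 87*(19) ≡ 1 (mod 118)
Inverse = 19 mod 118 = 19
Check: 87 * 19 = 1653 ≡ 1 (mod 118)

87^(-1) ≡ 19 (mod 118)


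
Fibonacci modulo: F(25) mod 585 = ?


F(k) mod 585 for k=1..25:
1, 1, 2, 3, 5, 8, 13, 21, 34, 55, 89, 144, 233, 377, 25, 402, 427, 244, 86, 330, 416, 161, 577, 153, 145
F(25) mod 585 = 145


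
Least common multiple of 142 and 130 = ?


GCD(142, 130) = 2
LCM = 142*130/2 = 18460/2 = 9230

LCM = 9230


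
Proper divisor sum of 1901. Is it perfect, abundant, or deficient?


Proper divisors: 1
Sum = 1 = 1
1 < 1901 → deficient

s(1901) = 1 (deficient)


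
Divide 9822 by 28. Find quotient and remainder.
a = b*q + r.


9822 = 28 * 350 + 22
Check: 9800 + 22 = 9822

q = 350, r = 22


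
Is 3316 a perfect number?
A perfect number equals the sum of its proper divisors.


Proper divisors of 3316: 1, 2, 4, 829, 1658
Sum = 1 + 2 + 4 + 829 + 1658 = 2494

No, 3316 is not perfect (2494 ≠ 3316)


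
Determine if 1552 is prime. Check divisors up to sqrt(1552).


1552 / 2 = 776 (exact division)
1552 is NOT prime.

No, 1552 is not prime


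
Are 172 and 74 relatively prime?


Euclidean algorithm:
172 = 2 * 74 + 24
74 = 3 * 24 + 2
24 = 12 * 2 + 0
GCD(172, 74) = 2

No, not coprime (GCD = 2)


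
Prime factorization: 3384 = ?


3384 / 2 = 1692
1692 / 2 = 846
846 / 2 = 423
423 / 3 = 141
141 / 3 = 47
47 / 47 = 1
3384 = 2^3 × 3^2 × 47


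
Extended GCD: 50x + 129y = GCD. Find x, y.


Tabular extended Euclidean (each row: r = 50*s + 129*t):
r=50, s=1, t=0
r=129, s=0, t=1
q=0: r=50, s=1, t=0   [50*(1) + 129*(0) = 50]
q=2: r=29, s=-2, t=1   [50*(-2) + 129*(1) = 29]
q=1: r=21, s=3, t=-1   [50*(3) + 129*(-1) = 21]
q=1: r=8, s=-5, t=2   [50*(-5) + 129*(2) = 8]
q=2: r=5, s=13, t=-5   [50*(13) + 129*(-5) = 5]
q=1: r=3, s=-18, t=7   [50*(-18) + 129*(7) = 3]
q=1: r=2, s=31, t=-12   [50*(31) + 129*(-12) = 2]
q=1: r=1, s=-49, t=19   [50*(-49) + 129*(19) = 1]
q=2: r=0, s=129, t=-50   [50*(129) + 129*(-50) = 0]
GCD = 1; from the row with r=1: x=-49, y=19
Check: 50*(-49) + 129*(19) = -2450 + 2451 = 1

GCD = 1, x = -49, y = 19


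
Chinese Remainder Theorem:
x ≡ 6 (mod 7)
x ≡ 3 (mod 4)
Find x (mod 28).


M = 7*4 = 28
M1 = M/7 = 4, M2 = M/4 = 7
M1^(-1) mod 7 = 2, M2^(-1) mod 4 = 3
x = 6*4*2 + 3*7*3 = 111
111 mod 28 = 27
Check: 27 mod 7 = 6 ✓, 27 mod 4 = 3 ✓

x ≡ 27 (mod 28)


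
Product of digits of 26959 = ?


2 × 6 × 9 × 5 × 9 = 4860


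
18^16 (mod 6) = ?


18^1 mod 6 = 0
18^2 mod 6 = 0
18^3 mod 6 = 0
18^4 mod 6 = 0
18^5 mod 6 = 0
18^6 mod 6 = 0
18^7 mod 6 = 0
18^8 mod 6 = 0
18^9 mod 6 = 0
18^10 mod 6 = 0
18^11 mod 6 = 0
18^12 mod 6 = 0
18^13 mod 6 = 0
18^14 mod 6 = 0
18^15 mod 6 = 0
18^16 mod 6 = 0


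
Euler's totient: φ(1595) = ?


1595 = 5 × 11 × 29
Prime factors: 5, 11, 29
φ(1595) = 1595 × (1-1/5) × (1-1/11) × (1-1/29)
= 1595 × 4/5 × 10/11 × 28/29 = 1120

φ(1595) = 1120


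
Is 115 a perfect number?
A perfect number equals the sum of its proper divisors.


Proper divisors of 115: 1, 5, 23
Sum = 1 + 5 + 23 = 29

No, 115 is not perfect (29 ≠ 115)


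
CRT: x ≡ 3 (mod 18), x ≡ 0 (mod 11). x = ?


M = 18*11 = 198
M1 = M/18 = 11, M2 = M/11 = 18
M1^(-1) mod 18 = 5, M2^(-1) mod 11 = 8
x = 3*11*5 + 0*18*8 = 165
165 mod 198 = 165
Check: 165 mod 18 = 3 ✓, 165 mod 11 = 0 ✓

x ≡ 165 (mod 198)


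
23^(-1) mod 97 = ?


Use the extended Euclidean algorithm on (97, 23); each row r = 97*s + 23*t:
r=97, s=1, t=0
r=23, s=0, t=1
q=4: r=5, s=1, t=-4   [97*(1) + 23*(-4) = 5]
q=4: r=3, s=-4, t=17   [97*(-4) + 23*(17) = 3]
q=1: r=2, s=5, t=-21   [97*(5) + 23*(-21) = 2]
q=1: r=1, s=-9, t=38   [97*(-9) + 23*(38) = 1]
q=2: r=0, s=23, t=-97   [97*(23) + 23*(-97) = 0]
GCD = 1 with t = 38, so 23*(38) ≡ 1 (mod 97)
Inverse = 38 mod 97 = 38
Check: 23 * 38 = 874 ≡ 1 (mod 97)

23^(-1) ≡ 38 (mod 97)


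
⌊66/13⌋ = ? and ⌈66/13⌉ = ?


66/13 = 5.0769
floor = 5
ceil = 6

floor = 5, ceil = 6


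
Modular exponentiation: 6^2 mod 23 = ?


6^1 mod 23 = 6
6^2 mod 23 = 13


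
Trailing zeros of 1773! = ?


floor(1773/5) = 354
floor(1773/25) = 70
floor(1773/125) = 14
floor(1773/625) = 2
Total = 440

440 trailing zeros


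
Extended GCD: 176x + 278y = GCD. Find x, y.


Tabular extended Euclidean (each row: r = 176*s + 278*t):
r=176, s=1, t=0
r=278, s=0, t=1
q=0: r=176, s=1, t=0   [176*(1) + 278*(0) = 176]
q=1: r=102, s=-1, t=1   [176*(-1) + 278*(1) = 102]
q=1: r=74, s=2, t=-1   [176*(2) + 278*(-1) = 74]
q=1: r=28, s=-3, t=2   [176*(-3) + 278*(2) = 28]
q=2: r=18, s=8, t=-5   [176*(8) + 278*(-5) = 18]
q=1: r=10, s=-11, t=7   [176*(-11) + 278*(7) = 10]
q=1: r=8, s=19, t=-12   [176*(19) + 278*(-12) = 8]
q=1: r=2, s=-30, t=19   [176*(-30) + 278*(19) = 2]
q=4: r=0, s=139, t=-88   [176*(139) + 278*(-88) = 0]
GCD = 2; from the row with r=2: x=-30, y=19
Check: 176*(-30) + 278*(19) = -5280 + 5282 = 2

GCD = 2, x = -30, y = 19


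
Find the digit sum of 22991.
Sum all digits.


2 + 2 + 9 + 9 + 1 = 23


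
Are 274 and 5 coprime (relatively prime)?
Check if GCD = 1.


Euclidean algorithm:
274 = 54 * 5 + 4
5 = 1 * 4 + 1
4 = 4 * 1 + 0
GCD(274, 5) = 1

Yes, coprime (GCD = 1)


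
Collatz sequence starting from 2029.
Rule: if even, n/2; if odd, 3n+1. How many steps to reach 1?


2029 → 6088 → 3044 → 1522 → 761 → 2284 → 1142 → 571 → 1714 → 857 → 2572 → 1286 → 643 → 1930 → 965 → 2896 → 1448 → 724 → 362 → 181 → 544 → 272 → 136 → 68 → 34 → 17 → 52 → 26 → 13 → 40 → 20 → 10 → 5 → 16 → 8 → 4 → 2 → 1
Total steps = 37

37 steps


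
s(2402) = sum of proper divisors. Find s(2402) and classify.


Proper divisors: 1, 2, 1201
Sum = 1 + 2 + 1201 = 1204
1204 < 2402 → deficient

s(2402) = 1204 (deficient)


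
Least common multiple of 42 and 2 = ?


GCD(42, 2) = 2
LCM = 42*2/2 = 84/2 = 42

LCM = 42


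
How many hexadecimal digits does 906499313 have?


906499313 in base 16 = 360814F1
Number of digits = 8

8 digits (base 16)


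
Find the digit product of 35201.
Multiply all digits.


3 × 5 × 2 × 0 × 1 = 0


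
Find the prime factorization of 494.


494 / 2 = 247
247 / 13 = 19
19 / 19 = 1
494 = 2 × 13 × 19


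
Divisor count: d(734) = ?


734 = 2^1 × 367^1
d(734) = (1+1) × (1+1) = 4

4 divisors


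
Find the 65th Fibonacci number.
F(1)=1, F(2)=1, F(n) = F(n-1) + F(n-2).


Sequence: 1, 1, 2, 3, 5, 8, 13, 21, 34, 55, 89, 144, 233, 377, 610, 987, 1597, 2584, 4181, 6765, 10946, 17711, 28657, 46368, 75025, 121393, 196418, 317811, 514229, 832040, 1346269, 2178309, 3524578, 5702887, 9227465, 14930352, 24157817, 39088169, 63245986, 102334155, 165580141, 267914296, 433494437, 701408733, 1134903170, 1836311903, 2971215073, 4807526976, 7778742049, 12586269025, 20365011074, 32951280099, 53316291173, 86267571272, 139583862445, 225851433717, 365435296162, 591286729879, 956722026041, 1548008755920, 2504730781961, 4052739537881, 6557470319842, 10610209857723, 17167680177565
F(65) = 17167680177565


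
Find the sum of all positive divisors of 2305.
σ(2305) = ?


Divisors of 2305: 1, 5, 461, 2305
Sum = 1 + 5 + 461 + 2305 = 2772

σ(2305) = 2772


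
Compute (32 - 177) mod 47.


32 - 177 = -145
-145 mod 47 = 43


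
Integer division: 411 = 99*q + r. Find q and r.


411 = 99 * 4 + 15
Check: 396 + 15 = 411

q = 4, r = 15


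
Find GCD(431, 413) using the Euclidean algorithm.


431 = 1 * 413 + 18
413 = 22 * 18 + 17
18 = 1 * 17 + 1
17 = 17 * 1 + 0
GCD = 1


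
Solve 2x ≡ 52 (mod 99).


GCD(2, 99) = 1, unique solution
a^(-1) mod 99 = 50
x = 50 * 52 mod 99 = 26

x ≡ 26 (mod 99)


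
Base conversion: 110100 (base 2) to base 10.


110100 (base 2) = 52 (decimal)
52 (decimal) = 52 (base 10)


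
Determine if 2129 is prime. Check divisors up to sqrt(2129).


Check divisors up to sqrt(2129) = 46.1411
No divisors found.
2129 is prime.

Yes, 2129 is prime


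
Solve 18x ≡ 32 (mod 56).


GCD(18, 56) = 2 divides 32
Divide: 9x ≡ 16 (mod 28)
x ≡ 8 (mod 28)


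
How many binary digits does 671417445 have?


671417445 in base 2 = 101000000001010000010001100101
Number of digits = 30

30 digits (base 2)


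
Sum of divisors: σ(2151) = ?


Divisors of 2151: 1, 3, 9, 239, 717, 2151
Sum = 1 + 3 + 9 + 239 + 717 + 2151 = 3120

σ(2151) = 3120


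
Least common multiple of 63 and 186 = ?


GCD(63, 186) = 3
LCM = 63*186/3 = 11718/3 = 3906

LCM = 3906


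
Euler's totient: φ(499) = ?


499 = 499
Prime factors: 499
φ(499) = 499 × (1-1/499)
= 499 × 498/499 = 498

φ(499) = 498


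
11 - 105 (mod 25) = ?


11 - 105 = -94
-94 mod 25 = 6


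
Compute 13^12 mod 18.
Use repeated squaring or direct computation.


13^1 mod 18 = 13
13^2 mod 18 = 7
13^3 mod 18 = 1
13^4 mod 18 = 13
13^5 mod 18 = 7
13^6 mod 18 = 1
13^7 mod 18 = 13
13^8 mod 18 = 7
13^9 mod 18 = 1
13^10 mod 18 = 13
13^11 mod 18 = 7
13^12 mod 18 = 1


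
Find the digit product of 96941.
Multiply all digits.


9 × 6 × 9 × 4 × 1 = 1944


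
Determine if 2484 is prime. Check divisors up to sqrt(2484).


2484 / 2 = 1242 (exact division)
2484 is NOT prime.

No, 2484 is not prime


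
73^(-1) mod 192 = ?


Use the extended Euclidean algorithm on (192, 73); each row r = 192*s + 73*t:
r=192, s=1, t=0
r=73, s=0, t=1
q=2: r=46, s=1, t=-2   [192*(1) + 73*(-2) = 46]
q=1: r=27, s=-1, t=3   [192*(-1) + 73*(3) = 27]
q=1: r=19, s=2, t=-5   [192*(2) + 73*(-5) = 19]
q=1: r=8, s=-3, t=8   [192*(-3) + 73*(8) = 8]
q=2: r=3, s=8, t=-21   [192*(8) + 73*(-21) = 3]
q=2: r=2, s=-19, t=50   [192*(-19) + 73*(50) = 2]
q=1: r=1, s=27, t=-71   [192*(27) + 73*(-71) = 1]
q=2: r=0, s=-73, t=192   [192*(-73) + 73*(192) = 0]
GCD = 1 with t = -71, so 73*(-71) ≡ 1 (mod 192)
Inverse = -71 mod 192 = 121
Check: 73 * 121 = 8833 ≡ 1 (mod 192)

73^(-1) ≡ 121 (mod 192)


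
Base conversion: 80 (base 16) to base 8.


80 (base 16) = 128 (decimal)
128 (decimal) = 200 (base 8)


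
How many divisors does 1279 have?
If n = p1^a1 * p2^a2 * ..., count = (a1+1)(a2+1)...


1279 = 1279^1
d(1279) = (1+1) = 2

2 divisors


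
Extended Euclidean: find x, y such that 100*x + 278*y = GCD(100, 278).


Tabular extended Euclidean (each row: r = 100*s + 278*t):
r=100, s=1, t=0
r=278, s=0, t=1
q=0: r=100, s=1, t=0   [100*(1) + 278*(0) = 100]
q=2: r=78, s=-2, t=1   [100*(-2) + 278*(1) = 78]
q=1: r=22, s=3, t=-1   [100*(3) + 278*(-1) = 22]
q=3: r=12, s=-11, t=4   [100*(-11) + 278*(4) = 12]
q=1: r=10, s=14, t=-5   [100*(14) + 278*(-5) = 10]
q=1: r=2, s=-25, t=9   [100*(-25) + 278*(9) = 2]
q=5: r=0, s=139, t=-50   [100*(139) + 278*(-50) = 0]
GCD = 2; from the row with r=2: x=-25, y=9
Check: 100*(-25) + 278*(9) = -2500 + 2502 = 2

GCD = 2, x = -25, y = 9
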